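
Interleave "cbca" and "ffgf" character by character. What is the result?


Interleaving "cbca" and "ffgf":
  Position 0: 'c' from first, 'f' from second => "cf"
  Position 1: 'b' from first, 'f' from second => "bf"
  Position 2: 'c' from first, 'g' from second => "cg"
  Position 3: 'a' from first, 'f' from second => "af"
Result: cfbfcgaf

cfbfcgaf


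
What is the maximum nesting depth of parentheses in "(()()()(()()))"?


Input: "(()()()(()()))"
Tracking depth:
  Position 0 '(': depth becomes 1
  Position 1 '(': depth becomes 2
  Position 2 ')': depth becomes 1
  Position 3 '(': depth becomes 2
  Position 4 ')': depth becomes 1
  Position 5 '(': depth becomes 2
  Position 6 ')': depth becomes 1
  Position 7 '(': depth becomes 2
  Position 8 '(': depth becomes 3
  Position 9 ')': depth becomes 2
  Position 10 '(': depth becomes 3
  Position 11 ')': depth becomes 2
  Position 12 ')': depth becomes 1
  Position 13 ')': depth becomes 0
Maximum depth reached: 3

3


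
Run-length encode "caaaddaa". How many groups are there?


Input: caaaddaa
Scanning for consecutive runs:
  Group 1: 'c' x 1 (positions 0-0)
  Group 2: 'a' x 3 (positions 1-3)
  Group 3: 'd' x 2 (positions 4-5)
  Group 4: 'a' x 2 (positions 6-7)
Total groups: 4

4


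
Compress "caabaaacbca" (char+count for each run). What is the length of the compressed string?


Input: caabaaacbca
Runs:
  'c' x 1 => "c1"
  'a' x 2 => "a2"
  'b' x 1 => "b1"
  'a' x 3 => "a3"
  'c' x 1 => "c1"
  'b' x 1 => "b1"
  'c' x 1 => "c1"
  'a' x 1 => "a1"
Compressed: "c1a2b1a3c1b1c1a1"
Compressed length: 16

16


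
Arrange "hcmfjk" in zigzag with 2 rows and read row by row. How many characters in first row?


Zigzag "hcmfjk" into 2 rows:
Placing characters:
  'h' => row 0
  'c' => row 1
  'm' => row 0
  'f' => row 1
  'j' => row 0
  'k' => row 1
Rows:
  Row 0: "hmj"
  Row 1: "cfk"
First row length: 3

3


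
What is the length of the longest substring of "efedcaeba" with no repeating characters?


Input: "efedcaeba"
Sliding window (track last position of each char):
  Position 0 ('e'): window [0,0] length 1 -- new best
  Position 1 ('f'): window [0,1] length 2 -- new best
  Position 2 ('e'): repeat (last at 0), move window start to 1
  Position 2 ('e'): window [1,2] length 2
  Position 3 ('d'): window [1,3] length 3 -- new best
  Position 4 ('c'): window [1,4] length 4 -- new best
  Position 5 ('a'): window [1,5] length 5 -- new best
  Position 6 ('e'): repeat (last at 2), move window start to 3
  Position 6 ('e'): window [3,6] length 4
  Position 7 ('b'): window [3,7] length 5
  Position 8 ('a'): repeat (last at 5), move window start to 6
  Position 8 ('a'): window [6,8] length 3
Longest substring with no repeats: "fedca" with length 5

5


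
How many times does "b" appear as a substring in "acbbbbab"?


Searching for "b" in "acbbbbab"
Scanning each position:
  Position 0: "a" => no
  Position 1: "c" => no
  Position 2: "b" => MATCH
  Position 3: "b" => MATCH
  Position 4: "b" => MATCH
  Position 5: "b" => MATCH
  Position 6: "a" => no
  Position 7: "b" => MATCH
Total occurrences: 5

5


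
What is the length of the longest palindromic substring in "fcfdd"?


Input: "fcfdd"
Checking substrings for palindromes:
  [0:3] "fcf" (len 3) => palindrome
  [3:5] "dd" (len 2) => palindrome
Longest palindromic substring: "fcf" with length 3

3


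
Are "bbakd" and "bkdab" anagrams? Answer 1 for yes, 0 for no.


Strings: "bbakd", "bkdab"
Sorted first:  abbdk
Sorted second: abbdk
Sorted forms match => anagrams

1


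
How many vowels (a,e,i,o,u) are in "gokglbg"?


Input: gokglbg
Checking each character:
  'g' at position 0: consonant
  'o' at position 1: vowel (running total: 1)
  'k' at position 2: consonant
  'g' at position 3: consonant
  'l' at position 4: consonant
  'b' at position 5: consonant
  'g' at position 6: consonant
Total vowels: 1

1


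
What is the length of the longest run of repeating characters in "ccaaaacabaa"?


Input: "ccaaaacabaa"
Scanning for longest run:
  Position 1 ('c'): continues run of 'c', length=2
  Position 2 ('a'): new char, reset run to 1
  Position 3 ('a'): continues run of 'a', length=2
  Position 4 ('a'): continues run of 'a', length=3
  Position 5 ('a'): continues run of 'a', length=4
  Position 6 ('c'): new char, reset run to 1
  Position 7 ('a'): new char, reset run to 1
  Position 8 ('b'): new char, reset run to 1
  Position 9 ('a'): new char, reset run to 1
  Position 10 ('a'): continues run of 'a', length=2
Longest run: 'a' with length 4

4


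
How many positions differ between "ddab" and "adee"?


Comparing "ddab" and "adee" position by position:
  Position 0: 'd' vs 'a' => DIFFER
  Position 1: 'd' vs 'd' => same
  Position 2: 'a' vs 'e' => DIFFER
  Position 3: 'b' vs 'e' => DIFFER
Positions that differ: 3

3


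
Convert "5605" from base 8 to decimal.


Input: "5605" in base 8
Positional expansion:
  Digit '5' (value 5) x 8^3 = 2560
  Digit '6' (value 6) x 8^2 = 384
  Digit '0' (value 0) x 8^1 = 0
  Digit '5' (value 5) x 8^0 = 5
Sum = 2949

2949


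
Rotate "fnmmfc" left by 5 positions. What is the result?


Input: "fnmmfc", rotate left by 5
First 5 characters: "fnmmf"
Remaining characters: "c"
Concatenate remaining + first: "c" + "fnmmf" = "cfnmmf"

cfnmmf


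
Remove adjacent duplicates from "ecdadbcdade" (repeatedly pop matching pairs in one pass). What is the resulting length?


Input: ecdadbcdade
Stack-based adjacent duplicate removal:
  Read 'e': push. Stack: e
  Read 'c': push. Stack: ec
  Read 'd': push. Stack: ecd
  Read 'a': push. Stack: ecda
  Read 'd': push. Stack: ecdad
  Read 'b': push. Stack: ecdadb
  Read 'c': push. Stack: ecdadbc
  Read 'd': push. Stack: ecdadbcd
  Read 'a': push. Stack: ecdadbcda
  Read 'd': push. Stack: ecdadbcdad
  Read 'e': push. Stack: ecdadbcdade
Final stack: "ecdadbcdade" (length 11)

11


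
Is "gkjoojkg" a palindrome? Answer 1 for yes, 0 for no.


Input: gkjoojkg
Reversed: gkjoojkg
  Compare pos 0 ('g') with pos 7 ('g'): match
  Compare pos 1 ('k') with pos 6 ('k'): match
  Compare pos 2 ('j') with pos 5 ('j'): match
  Compare pos 3 ('o') with pos 4 ('o'): match
Result: palindrome

1


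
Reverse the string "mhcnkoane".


Input: mhcnkoane
Reading characters right to left:
  Position 8: 'e'
  Position 7: 'n'
  Position 6: 'a'
  Position 5: 'o'
  Position 4: 'k'
  Position 3: 'n'
  Position 2: 'c'
  Position 1: 'h'
  Position 0: 'm'
Reversed: enaoknchm

enaoknchm


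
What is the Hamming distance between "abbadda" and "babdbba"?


Comparing "abbadda" and "babdbba" position by position:
  Position 0: 'a' vs 'b' => differ
  Position 1: 'b' vs 'a' => differ
  Position 2: 'b' vs 'b' => same
  Position 3: 'a' vs 'd' => differ
  Position 4: 'd' vs 'b' => differ
  Position 5: 'd' vs 'b' => differ
  Position 6: 'a' vs 'a' => same
Total differences (Hamming distance): 5

5


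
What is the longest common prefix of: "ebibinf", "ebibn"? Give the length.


Words: ebibinf, ebibn
  Position 0: all 'e' => match
  Position 1: all 'b' => match
  Position 2: all 'i' => match
  Position 3: all 'b' => match
  Position 4: ('i', 'n') => mismatch, stop
LCP = "ebib" (length 4)

4


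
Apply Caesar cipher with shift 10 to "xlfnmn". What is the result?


Caesar cipher: shift "xlfnmn" by 10
  'x' (pos 23) + 10 = pos 7 = 'h'
  'l' (pos 11) + 10 = pos 21 = 'v'
  'f' (pos 5) + 10 = pos 15 = 'p'
  'n' (pos 13) + 10 = pos 23 = 'x'
  'm' (pos 12) + 10 = pos 22 = 'w'
  'n' (pos 13) + 10 = pos 23 = 'x'
Result: hvpxwx

hvpxwx


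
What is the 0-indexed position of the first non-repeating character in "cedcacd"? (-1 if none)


Input: cedcacd
Character frequencies:
  'a': 1
  'c': 3
  'd': 2
  'e': 1
Scanning left to right for freq == 1:
  Position 0 ('c'): freq=3, skip
  Position 1 ('e'): unique! => answer = 1

1


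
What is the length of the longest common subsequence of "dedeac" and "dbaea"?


LCS of "dedeac" and "dbaea"
DP table:
           d    b    a    e    a
      0    0    0    0    0    0
  d   0    1    1    1    1    1
  e   0    1    1    1    2    2
  d   0    1    1    1    2    2
  e   0    1    1    1    2    2
  a   0    1    1    2    2    3
  c   0    1    1    2    2    3
LCS length = dp[6][5] = 3

3


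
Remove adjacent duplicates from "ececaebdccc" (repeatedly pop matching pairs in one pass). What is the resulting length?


Input: ececaebdccc
Stack-based adjacent duplicate removal:
  Read 'e': push. Stack: e
  Read 'c': push. Stack: ec
  Read 'e': push. Stack: ece
  Read 'c': push. Stack: ecec
  Read 'a': push. Stack: ececa
  Read 'e': push. Stack: ececae
  Read 'b': push. Stack: ececaeb
  Read 'd': push. Stack: ececaebd
  Read 'c': push. Stack: ececaebdc
  Read 'c': matches stack top 'c' => pop. Stack: ececaebd
  Read 'c': push. Stack: ececaebdc
Final stack: "ececaebdc" (length 9)

9


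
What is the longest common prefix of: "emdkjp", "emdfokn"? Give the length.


Words: emdkjp, emdfokn
  Position 0: all 'e' => match
  Position 1: all 'm' => match
  Position 2: all 'd' => match
  Position 3: ('k', 'f') => mismatch, stop
LCP = "emd" (length 3)

3


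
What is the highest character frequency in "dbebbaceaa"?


Input: dbebbaceaa
Character counts:
  'a': 3
  'b': 3
  'c': 1
  'd': 1
  'e': 2
Maximum frequency: 3

3


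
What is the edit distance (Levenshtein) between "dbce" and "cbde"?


Computing edit distance: "dbce" -> "cbde"
DP table:
           c    b    d    e
      0    1    2    3    4
  d   1    1    2    2    3
  b   2    2    1    2    3
  c   3    2    2    2    3
  e   4    3    3    3    2
Edit distance = dp[4][4] = 2

2


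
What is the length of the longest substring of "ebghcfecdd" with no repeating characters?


Input: "ebghcfecdd"
Sliding window (track last position of each char):
  Position 0 ('e'): window [0,0] length 1 -- new best
  Position 1 ('b'): window [0,1] length 2 -- new best
  Position 2 ('g'): window [0,2] length 3 -- new best
  Position 3 ('h'): window [0,3] length 4 -- new best
  Position 4 ('c'): window [0,4] length 5 -- new best
  Position 5 ('f'): window [0,5] length 6 -- new best
  Position 6 ('e'): repeat (last at 0), move window start to 1
  Position 6 ('e'): window [1,6] length 6
  Position 7 ('c'): repeat (last at 4), move window start to 5
  Position 7 ('c'): window [5,7] length 3
  Position 8 ('d'): window [5,8] length 4
  Position 9 ('d'): repeat (last at 8), move window start to 9
  Position 9 ('d'): window [9,9] length 1
Longest substring with no repeats: "ebghcf" with length 6

6


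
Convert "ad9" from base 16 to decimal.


Input: "ad9" in base 16
Positional expansion:
  Digit 'a' (value 10) x 16^2 = 2560
  Digit 'd' (value 13) x 16^1 = 208
  Digit '9' (value 9) x 16^0 = 9
Sum = 2777

2777


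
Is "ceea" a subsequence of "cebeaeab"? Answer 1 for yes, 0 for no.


Check if "ceea" is a subsequence of "cebeaeab"
Greedy scan:
  Position 0 ('c'): matches sub[0] = 'c'
  Position 1 ('e'): matches sub[1] = 'e'
  Position 2 ('b'): no match needed
  Position 3 ('e'): matches sub[2] = 'e'
  Position 4 ('a'): matches sub[3] = 'a'
  Position 5 ('e'): no match needed
  Position 6 ('a'): no match needed
  Position 7 ('b'): no match needed
All 4 characters matched => is a subsequence

1


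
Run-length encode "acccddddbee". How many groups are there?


Input: acccddddbee
Scanning for consecutive runs:
  Group 1: 'a' x 1 (positions 0-0)
  Group 2: 'c' x 3 (positions 1-3)
  Group 3: 'd' x 4 (positions 4-7)
  Group 4: 'b' x 1 (positions 8-8)
  Group 5: 'e' x 2 (positions 9-10)
Total groups: 5

5


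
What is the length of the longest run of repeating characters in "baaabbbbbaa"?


Input: "baaabbbbbaa"
Scanning for longest run:
  Position 1 ('a'): new char, reset run to 1
  Position 2 ('a'): continues run of 'a', length=2
  Position 3 ('a'): continues run of 'a', length=3
  Position 4 ('b'): new char, reset run to 1
  Position 5 ('b'): continues run of 'b', length=2
  Position 6 ('b'): continues run of 'b', length=3
  Position 7 ('b'): continues run of 'b', length=4
  Position 8 ('b'): continues run of 'b', length=5
  Position 9 ('a'): new char, reset run to 1
  Position 10 ('a'): continues run of 'a', length=2
Longest run: 'b' with length 5

5


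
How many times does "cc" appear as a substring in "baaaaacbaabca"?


Searching for "cc" in "baaaaacbaabca"
Scanning each position:
  Position 0: "ba" => no
  Position 1: "aa" => no
  Position 2: "aa" => no
  Position 3: "aa" => no
  Position 4: "aa" => no
  Position 5: "ac" => no
  Position 6: "cb" => no
  Position 7: "ba" => no
  Position 8: "aa" => no
  Position 9: "ab" => no
  Position 10: "bc" => no
  Position 11: "ca" => no
Total occurrences: 0

0


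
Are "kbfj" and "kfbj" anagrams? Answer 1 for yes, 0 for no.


Strings: "kbfj", "kfbj"
Sorted first:  bfjk
Sorted second: bfjk
Sorted forms match => anagrams

1


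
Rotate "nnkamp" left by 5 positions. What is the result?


Input: "nnkamp", rotate left by 5
First 5 characters: "nnkam"
Remaining characters: "p"
Concatenate remaining + first: "p" + "nnkam" = "pnnkam"

pnnkam


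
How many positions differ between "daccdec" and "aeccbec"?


Comparing "daccdec" and "aeccbec" position by position:
  Position 0: 'd' vs 'a' => DIFFER
  Position 1: 'a' vs 'e' => DIFFER
  Position 2: 'c' vs 'c' => same
  Position 3: 'c' vs 'c' => same
  Position 4: 'd' vs 'b' => DIFFER
  Position 5: 'e' vs 'e' => same
  Position 6: 'c' vs 'c' => same
Positions that differ: 3

3


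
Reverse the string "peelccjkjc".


Input: peelccjkjc
Reading characters right to left:
  Position 9: 'c'
  Position 8: 'j'
  Position 7: 'k'
  Position 6: 'j'
  Position 5: 'c'
  Position 4: 'c'
  Position 3: 'l'
  Position 2: 'e'
  Position 1: 'e'
  Position 0: 'p'
Reversed: cjkjccleep

cjkjccleep


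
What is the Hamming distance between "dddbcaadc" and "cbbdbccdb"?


Comparing "dddbcaadc" and "cbbdbccdb" position by position:
  Position 0: 'd' vs 'c' => differ
  Position 1: 'd' vs 'b' => differ
  Position 2: 'd' vs 'b' => differ
  Position 3: 'b' vs 'd' => differ
  Position 4: 'c' vs 'b' => differ
  Position 5: 'a' vs 'c' => differ
  Position 6: 'a' vs 'c' => differ
  Position 7: 'd' vs 'd' => same
  Position 8: 'c' vs 'b' => differ
Total differences (Hamming distance): 8

8


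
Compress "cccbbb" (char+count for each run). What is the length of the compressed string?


Input: cccbbb
Runs:
  'c' x 3 => "c3"
  'b' x 3 => "b3"
Compressed: "c3b3"
Compressed length: 4

4


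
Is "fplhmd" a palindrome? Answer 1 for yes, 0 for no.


Input: fplhmd
Reversed: dmhlpf
  Compare pos 0 ('f') with pos 5 ('d'): MISMATCH
  Compare pos 1 ('p') with pos 4 ('m'): MISMATCH
  Compare pos 2 ('l') with pos 3 ('h'): MISMATCH
Result: not a palindrome

0


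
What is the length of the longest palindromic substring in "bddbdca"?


Input: "bddbdca"
Checking substrings for palindromes:
  [0:4] "bddb" (len 4) => palindrome
  [2:5] "dbd" (len 3) => palindrome
  [1:3] "dd" (len 2) => palindrome
Longest palindromic substring: "bddb" with length 4

4


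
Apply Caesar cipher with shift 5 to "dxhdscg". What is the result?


Caesar cipher: shift "dxhdscg" by 5
  'd' (pos 3) + 5 = pos 8 = 'i'
  'x' (pos 23) + 5 = pos 2 = 'c'
  'h' (pos 7) + 5 = pos 12 = 'm'
  'd' (pos 3) + 5 = pos 8 = 'i'
  's' (pos 18) + 5 = pos 23 = 'x'
  'c' (pos 2) + 5 = pos 7 = 'h'
  'g' (pos 6) + 5 = pos 11 = 'l'
Result: icmixhl

icmixhl


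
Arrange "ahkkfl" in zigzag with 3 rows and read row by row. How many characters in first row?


Zigzag "ahkkfl" into 3 rows:
Placing characters:
  'a' => row 0
  'h' => row 1
  'k' => row 2
  'k' => row 1
  'f' => row 0
  'l' => row 1
Rows:
  Row 0: "af"
  Row 1: "hkl"
  Row 2: "k"
First row length: 2

2


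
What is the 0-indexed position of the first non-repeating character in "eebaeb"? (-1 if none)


Input: eebaeb
Character frequencies:
  'a': 1
  'b': 2
  'e': 3
Scanning left to right for freq == 1:
  Position 0 ('e'): freq=3, skip
  Position 1 ('e'): freq=3, skip
  Position 2 ('b'): freq=2, skip
  Position 3 ('a'): unique! => answer = 3

3


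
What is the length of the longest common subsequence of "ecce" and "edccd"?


LCS of "ecce" and "edccd"
DP table:
           e    d    c    c    d
      0    0    0    0    0    0
  e   0    1    1    1    1    1
  c   0    1    1    2    2    2
  c   0    1    1    2    3    3
  e   0    1    1    2    3    3
LCS length = dp[4][5] = 3

3


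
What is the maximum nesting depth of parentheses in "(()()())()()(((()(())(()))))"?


Input: "(()()())()()(((()(())(()))))"
Tracking depth:
  Position 0 '(': depth becomes 1
  Position 1 '(': depth becomes 2
  Position 2 ')': depth becomes 1
  Position 3 '(': depth becomes 2
  Position 4 ')': depth becomes 1
  Position 5 '(': depth becomes 2
  Position 6 ')': depth becomes 1
  Position 7 ')': depth becomes 0
  Position 8 '(': depth becomes 1
  Position 9 ')': depth becomes 0
  Position 10 '(': depth becomes 1
  Position 11 ')': depth becomes 0
  Position 12 '(': depth becomes 1
  Position 13 '(': depth becomes 2
  Position 14 '(': depth becomes 3
  Position 15 '(': depth becomes 4
  Position 16 ')': depth becomes 3
  Position 17 '(': depth becomes 4
  Position 18 '(': depth becomes 5
  Position 19 ')': depth becomes 4
  Position 20 ')': depth becomes 3
  Position 21 '(': depth becomes 4
  Position 22 '(': depth becomes 5
  Position 23 ')': depth becomes 4
  Position 24 ')': depth becomes 3
  Position 25 ')': depth becomes 2
  Position 26 ')': depth becomes 1
  Position 27 ')': depth becomes 0
Maximum depth reached: 5

5


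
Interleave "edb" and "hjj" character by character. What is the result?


Interleaving "edb" and "hjj":
  Position 0: 'e' from first, 'h' from second => "eh"
  Position 1: 'd' from first, 'j' from second => "dj"
  Position 2: 'b' from first, 'j' from second => "bj"
Result: ehdjbj

ehdjbj


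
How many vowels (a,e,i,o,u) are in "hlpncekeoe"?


Input: hlpncekeoe
Checking each character:
  'h' at position 0: consonant
  'l' at position 1: consonant
  'p' at position 2: consonant
  'n' at position 3: consonant
  'c' at position 4: consonant
  'e' at position 5: vowel (running total: 1)
  'k' at position 6: consonant
  'e' at position 7: vowel (running total: 2)
  'o' at position 8: vowel (running total: 3)
  'e' at position 9: vowel (running total: 4)
Total vowels: 4

4


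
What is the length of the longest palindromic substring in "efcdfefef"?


Input: "efcdfefef"
Checking substrings for palindromes:
  [4:9] "fefef" (len 5) => palindrome
  [4:7] "fef" (len 3) => palindrome
  [5:8] "efe" (len 3) => palindrome
  [6:9] "fef" (len 3) => palindrome
Longest palindromic substring: "fefef" with length 5

5


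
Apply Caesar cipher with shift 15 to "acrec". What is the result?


Caesar cipher: shift "acrec" by 15
  'a' (pos 0) + 15 = pos 15 = 'p'
  'c' (pos 2) + 15 = pos 17 = 'r'
  'r' (pos 17) + 15 = pos 6 = 'g'
  'e' (pos 4) + 15 = pos 19 = 't'
  'c' (pos 2) + 15 = pos 17 = 'r'
Result: prgtr

prgtr


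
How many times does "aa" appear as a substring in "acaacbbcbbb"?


Searching for "aa" in "acaacbbcbbb"
Scanning each position:
  Position 0: "ac" => no
  Position 1: "ca" => no
  Position 2: "aa" => MATCH
  Position 3: "ac" => no
  Position 4: "cb" => no
  Position 5: "bb" => no
  Position 6: "bc" => no
  Position 7: "cb" => no
  Position 8: "bb" => no
  Position 9: "bb" => no
Total occurrences: 1

1


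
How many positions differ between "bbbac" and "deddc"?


Comparing "bbbac" and "deddc" position by position:
  Position 0: 'b' vs 'd' => DIFFER
  Position 1: 'b' vs 'e' => DIFFER
  Position 2: 'b' vs 'd' => DIFFER
  Position 3: 'a' vs 'd' => DIFFER
  Position 4: 'c' vs 'c' => same
Positions that differ: 4

4


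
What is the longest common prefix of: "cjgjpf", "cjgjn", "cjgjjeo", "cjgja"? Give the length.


Words: cjgjpf, cjgjn, cjgjjeo, cjgja
  Position 0: all 'c' => match
  Position 1: all 'j' => match
  Position 2: all 'g' => match
  Position 3: all 'j' => match
  Position 4: ('p', 'n', 'j', 'a') => mismatch, stop
LCP = "cjgj" (length 4)

4


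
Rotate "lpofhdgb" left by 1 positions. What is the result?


Input: "lpofhdgb", rotate left by 1
First 1 characters: "l"
Remaining characters: "pofhdgb"
Concatenate remaining + first: "pofhdgb" + "l" = "pofhdgbl"

pofhdgbl


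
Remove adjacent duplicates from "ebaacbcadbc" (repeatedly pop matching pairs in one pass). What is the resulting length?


Input: ebaacbcadbc
Stack-based adjacent duplicate removal:
  Read 'e': push. Stack: e
  Read 'b': push. Stack: eb
  Read 'a': push. Stack: eba
  Read 'a': matches stack top 'a' => pop. Stack: eb
  Read 'c': push. Stack: ebc
  Read 'b': push. Stack: ebcb
  Read 'c': push. Stack: ebcbc
  Read 'a': push. Stack: ebcbca
  Read 'd': push. Stack: ebcbcad
  Read 'b': push. Stack: ebcbcadb
  Read 'c': push. Stack: ebcbcadbc
Final stack: "ebcbcadbc" (length 9)

9


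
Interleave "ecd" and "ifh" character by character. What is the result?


Interleaving "ecd" and "ifh":
  Position 0: 'e' from first, 'i' from second => "ei"
  Position 1: 'c' from first, 'f' from second => "cf"
  Position 2: 'd' from first, 'h' from second => "dh"
Result: eicfdh

eicfdh


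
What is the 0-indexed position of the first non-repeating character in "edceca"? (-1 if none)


Input: edceca
Character frequencies:
  'a': 1
  'c': 2
  'd': 1
  'e': 2
Scanning left to right for freq == 1:
  Position 0 ('e'): freq=2, skip
  Position 1 ('d'): unique! => answer = 1

1


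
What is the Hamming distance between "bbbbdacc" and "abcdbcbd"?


Comparing "bbbbdacc" and "abcdbcbd" position by position:
  Position 0: 'b' vs 'a' => differ
  Position 1: 'b' vs 'b' => same
  Position 2: 'b' vs 'c' => differ
  Position 3: 'b' vs 'd' => differ
  Position 4: 'd' vs 'b' => differ
  Position 5: 'a' vs 'c' => differ
  Position 6: 'c' vs 'b' => differ
  Position 7: 'c' vs 'd' => differ
Total differences (Hamming distance): 7

7


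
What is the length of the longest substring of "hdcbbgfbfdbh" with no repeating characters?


Input: "hdcbbgfbfdbh"
Sliding window (track last position of each char):
  Position 0 ('h'): window [0,0] length 1 -- new best
  Position 1 ('d'): window [0,1] length 2 -- new best
  Position 2 ('c'): window [0,2] length 3 -- new best
  Position 3 ('b'): window [0,3] length 4 -- new best
  Position 4 ('b'): repeat (last at 3), move window start to 4
  Position 4 ('b'): window [4,4] length 1
  Position 5 ('g'): window [4,5] length 2
  Position 6 ('f'): window [4,6] length 3
  Position 7 ('b'): repeat (last at 4), move window start to 5
  Position 7 ('b'): window [5,7] length 3
  Position 8 ('f'): repeat (last at 6), move window start to 7
  Position 8 ('f'): window [7,8] length 2
  Position 9 ('d'): window [7,9] length 3
  Position 10 ('b'): repeat (last at 7), move window start to 8
  Position 10 ('b'): window [8,10] length 3
  Position 11 ('h'): window [8,11] length 4
Longest substring with no repeats: "hdcb" with length 4

4


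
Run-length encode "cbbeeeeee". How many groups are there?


Input: cbbeeeeee
Scanning for consecutive runs:
  Group 1: 'c' x 1 (positions 0-0)
  Group 2: 'b' x 2 (positions 1-2)
  Group 3: 'e' x 6 (positions 3-8)
Total groups: 3

3


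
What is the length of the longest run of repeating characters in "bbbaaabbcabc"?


Input: "bbbaaabbcabc"
Scanning for longest run:
  Position 1 ('b'): continues run of 'b', length=2
  Position 2 ('b'): continues run of 'b', length=3
  Position 3 ('a'): new char, reset run to 1
  Position 4 ('a'): continues run of 'a', length=2
  Position 5 ('a'): continues run of 'a', length=3
  Position 6 ('b'): new char, reset run to 1
  Position 7 ('b'): continues run of 'b', length=2
  Position 8 ('c'): new char, reset run to 1
  Position 9 ('a'): new char, reset run to 1
  Position 10 ('b'): new char, reset run to 1
  Position 11 ('c'): new char, reset run to 1
Longest run: 'b' with length 3

3


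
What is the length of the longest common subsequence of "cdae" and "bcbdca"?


LCS of "cdae" and "bcbdca"
DP table:
           b    c    b    d    c    a
      0    0    0    0    0    0    0
  c   0    0    1    1    1    1    1
  d   0    0    1    1    2    2    2
  a   0    0    1    1    2    2    3
  e   0    0    1    1    2    2    3
LCS length = dp[4][6] = 3

3


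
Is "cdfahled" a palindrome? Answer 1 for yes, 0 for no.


Input: cdfahled
Reversed: delhafdc
  Compare pos 0 ('c') with pos 7 ('d'): MISMATCH
  Compare pos 1 ('d') with pos 6 ('e'): MISMATCH
  Compare pos 2 ('f') with pos 5 ('l'): MISMATCH
  Compare pos 3 ('a') with pos 4 ('h'): MISMATCH
Result: not a palindrome

0


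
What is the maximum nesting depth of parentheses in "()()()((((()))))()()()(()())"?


Input: "()()()((((()))))()()()(()())"
Tracking depth:
  Position 0 '(': depth becomes 1
  Position 1 ')': depth becomes 0
  Position 2 '(': depth becomes 1
  Position 3 ')': depth becomes 0
  Position 4 '(': depth becomes 1
  Position 5 ')': depth becomes 0
  Position 6 '(': depth becomes 1
  Position 7 '(': depth becomes 2
  Position 8 '(': depth becomes 3
  Position 9 '(': depth becomes 4
  Position 10 '(': depth becomes 5
  Position 11 ')': depth becomes 4
  Position 12 ')': depth becomes 3
  Position 13 ')': depth becomes 2
  Position 14 ')': depth becomes 1
  Position 15 ')': depth becomes 0
  Position 16 '(': depth becomes 1
  Position 17 ')': depth becomes 0
  Position 18 '(': depth becomes 1
  Position 19 ')': depth becomes 0
  Position 20 '(': depth becomes 1
  Position 21 ')': depth becomes 0
  Position 22 '(': depth becomes 1
  Position 23 '(': depth becomes 2
  Position 24 ')': depth becomes 1
  Position 25 '(': depth becomes 2
  Position 26 ')': depth becomes 1
  Position 27 ')': depth becomes 0
Maximum depth reached: 5

5


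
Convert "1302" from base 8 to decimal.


Input: "1302" in base 8
Positional expansion:
  Digit '1' (value 1) x 8^3 = 512
  Digit '3' (value 3) x 8^2 = 192
  Digit '0' (value 0) x 8^1 = 0
  Digit '2' (value 2) x 8^0 = 2
Sum = 706

706


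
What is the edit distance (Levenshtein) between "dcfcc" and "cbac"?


Computing edit distance: "dcfcc" -> "cbac"
DP table:
           c    b    a    c
      0    1    2    3    4
  d   1    1    2    3    4
  c   2    1    2    3    3
  f   3    2    2    3    4
  c   4    3    3    3    3
  c   5    4    4    4    3
Edit distance = dp[5][4] = 3

3


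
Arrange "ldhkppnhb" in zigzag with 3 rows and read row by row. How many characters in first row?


Zigzag "ldhkppnhb" into 3 rows:
Placing characters:
  'l' => row 0
  'd' => row 1
  'h' => row 2
  'k' => row 1
  'p' => row 0
  'p' => row 1
  'n' => row 2
  'h' => row 1
  'b' => row 0
Rows:
  Row 0: "lpb"
  Row 1: "dkph"
  Row 2: "hn"
First row length: 3

3


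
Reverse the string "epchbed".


Input: epchbed
Reading characters right to left:
  Position 6: 'd'
  Position 5: 'e'
  Position 4: 'b'
  Position 3: 'h'
  Position 2: 'c'
  Position 1: 'p'
  Position 0: 'e'
Reversed: debhcpe

debhcpe


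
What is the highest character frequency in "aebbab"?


Input: aebbab
Character counts:
  'a': 2
  'b': 3
  'e': 1
Maximum frequency: 3

3


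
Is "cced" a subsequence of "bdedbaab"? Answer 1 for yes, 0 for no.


Check if "cced" is a subsequence of "bdedbaab"
Greedy scan:
  Position 0 ('b'): no match needed
  Position 1 ('d'): no match needed
  Position 2 ('e'): no match needed
  Position 3 ('d'): no match needed
  Position 4 ('b'): no match needed
  Position 5 ('a'): no match needed
  Position 6 ('a'): no match needed
  Position 7 ('b'): no match needed
Only matched 0/4 characters => not a subsequence

0


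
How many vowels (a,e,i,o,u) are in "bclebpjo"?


Input: bclebpjo
Checking each character:
  'b' at position 0: consonant
  'c' at position 1: consonant
  'l' at position 2: consonant
  'e' at position 3: vowel (running total: 1)
  'b' at position 4: consonant
  'p' at position 5: consonant
  'j' at position 6: consonant
  'o' at position 7: vowel (running total: 2)
Total vowels: 2

2


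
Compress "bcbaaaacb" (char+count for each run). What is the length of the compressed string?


Input: bcbaaaacb
Runs:
  'b' x 1 => "b1"
  'c' x 1 => "c1"
  'b' x 1 => "b1"
  'a' x 4 => "a4"
  'c' x 1 => "c1"
  'b' x 1 => "b1"
Compressed: "b1c1b1a4c1b1"
Compressed length: 12

12


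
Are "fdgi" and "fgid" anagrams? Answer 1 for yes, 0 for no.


Strings: "fdgi", "fgid"
Sorted first:  dfgi
Sorted second: dfgi
Sorted forms match => anagrams

1


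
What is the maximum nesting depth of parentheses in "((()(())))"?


Input: "((()(())))"
Tracking depth:
  Position 0 '(': depth becomes 1
  Position 1 '(': depth becomes 2
  Position 2 '(': depth becomes 3
  Position 3 ')': depth becomes 2
  Position 4 '(': depth becomes 3
  Position 5 '(': depth becomes 4
  Position 6 ')': depth becomes 3
  Position 7 ')': depth becomes 2
  Position 8 ')': depth becomes 1
  Position 9 ')': depth becomes 0
Maximum depth reached: 4

4


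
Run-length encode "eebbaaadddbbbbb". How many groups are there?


Input: eebbaaadddbbbbb
Scanning for consecutive runs:
  Group 1: 'e' x 2 (positions 0-1)
  Group 2: 'b' x 2 (positions 2-3)
  Group 3: 'a' x 3 (positions 4-6)
  Group 4: 'd' x 3 (positions 7-9)
  Group 5: 'b' x 5 (positions 10-14)
Total groups: 5

5


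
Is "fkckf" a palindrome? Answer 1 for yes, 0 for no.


Input: fkckf
Reversed: fkckf
  Compare pos 0 ('f') with pos 4 ('f'): match
  Compare pos 1 ('k') with pos 3 ('k'): match
Result: palindrome

1


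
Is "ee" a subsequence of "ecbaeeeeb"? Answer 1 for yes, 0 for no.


Check if "ee" is a subsequence of "ecbaeeeeb"
Greedy scan:
  Position 0 ('e'): matches sub[0] = 'e'
  Position 1 ('c'): no match needed
  Position 2 ('b'): no match needed
  Position 3 ('a'): no match needed
  Position 4 ('e'): matches sub[1] = 'e'
  Position 5 ('e'): no match needed
  Position 6 ('e'): no match needed
  Position 7 ('e'): no match needed
  Position 8 ('b'): no match needed
All 2 characters matched => is a subsequence

1


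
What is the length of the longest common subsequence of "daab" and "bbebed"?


LCS of "daab" and "bbebed"
DP table:
           b    b    e    b    e    d
      0    0    0    0    0    0    0
  d   0    0    0    0    0    0    1
  a   0    0    0    0    0    0    1
  a   0    0    0    0    0    0    1
  b   0    1    1    1    1    1    1
LCS length = dp[4][6] = 1

1


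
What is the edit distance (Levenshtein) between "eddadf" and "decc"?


Computing edit distance: "eddadf" -> "decc"
DP table:
           d    e    c    c
      0    1    2    3    4
  e   1    1    1    2    3
  d   2    1    2    2    3
  d   3    2    2    3    3
  a   4    3    3    3    4
  d   5    4    4    4    4
  f   6    5    5    5    5
Edit distance = dp[6][4] = 5

5


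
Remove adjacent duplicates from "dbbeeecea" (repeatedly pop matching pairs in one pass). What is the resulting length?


Input: dbbeeecea
Stack-based adjacent duplicate removal:
  Read 'd': push. Stack: d
  Read 'b': push. Stack: db
  Read 'b': matches stack top 'b' => pop. Stack: d
  Read 'e': push. Stack: de
  Read 'e': matches stack top 'e' => pop. Stack: d
  Read 'e': push. Stack: de
  Read 'c': push. Stack: dec
  Read 'e': push. Stack: dece
  Read 'a': push. Stack: decea
Final stack: "decea" (length 5)

5


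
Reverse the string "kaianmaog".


Input: kaianmaog
Reading characters right to left:
  Position 8: 'g'
  Position 7: 'o'
  Position 6: 'a'
  Position 5: 'm'
  Position 4: 'n'
  Position 3: 'a'
  Position 2: 'i'
  Position 1: 'a'
  Position 0: 'k'
Reversed: goamnaiak

goamnaiak


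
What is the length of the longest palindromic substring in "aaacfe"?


Input: "aaacfe"
Checking substrings for palindromes:
  [0:3] "aaa" (len 3) => palindrome
  [0:2] "aa" (len 2) => palindrome
  [1:3] "aa" (len 2) => palindrome
Longest palindromic substring: "aaa" with length 3

3


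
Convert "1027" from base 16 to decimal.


Input: "1027" in base 16
Positional expansion:
  Digit '1' (value 1) x 16^3 = 4096
  Digit '0' (value 0) x 16^2 = 0
  Digit '2' (value 2) x 16^1 = 32
  Digit '7' (value 7) x 16^0 = 7
Sum = 4135

4135


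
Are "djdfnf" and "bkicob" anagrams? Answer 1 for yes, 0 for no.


Strings: "djdfnf", "bkicob"
Sorted first:  ddffjn
Sorted second: bbciko
Differ at position 0: 'd' vs 'b' => not anagrams

0


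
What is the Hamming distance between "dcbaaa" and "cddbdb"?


Comparing "dcbaaa" and "cddbdb" position by position:
  Position 0: 'd' vs 'c' => differ
  Position 1: 'c' vs 'd' => differ
  Position 2: 'b' vs 'd' => differ
  Position 3: 'a' vs 'b' => differ
  Position 4: 'a' vs 'd' => differ
  Position 5: 'a' vs 'b' => differ
Total differences (Hamming distance): 6

6


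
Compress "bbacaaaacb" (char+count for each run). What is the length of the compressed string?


Input: bbacaaaacb
Runs:
  'b' x 2 => "b2"
  'a' x 1 => "a1"
  'c' x 1 => "c1"
  'a' x 4 => "a4"
  'c' x 1 => "c1"
  'b' x 1 => "b1"
Compressed: "b2a1c1a4c1b1"
Compressed length: 12

12


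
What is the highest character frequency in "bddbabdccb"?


Input: bddbabdccb
Character counts:
  'a': 1
  'b': 4
  'c': 2
  'd': 3
Maximum frequency: 4

4


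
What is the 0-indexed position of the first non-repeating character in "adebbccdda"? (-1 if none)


Input: adebbccdda
Character frequencies:
  'a': 2
  'b': 2
  'c': 2
  'd': 3
  'e': 1
Scanning left to right for freq == 1:
  Position 0 ('a'): freq=2, skip
  Position 1 ('d'): freq=3, skip
  Position 2 ('e'): unique! => answer = 2

2


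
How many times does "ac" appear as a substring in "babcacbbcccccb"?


Searching for "ac" in "babcacbbcccccb"
Scanning each position:
  Position 0: "ba" => no
  Position 1: "ab" => no
  Position 2: "bc" => no
  Position 3: "ca" => no
  Position 4: "ac" => MATCH
  Position 5: "cb" => no
  Position 6: "bb" => no
  Position 7: "bc" => no
  Position 8: "cc" => no
  Position 9: "cc" => no
  Position 10: "cc" => no
  Position 11: "cc" => no
  Position 12: "cb" => no
Total occurrences: 1

1


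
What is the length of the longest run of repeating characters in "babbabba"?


Input: "babbabba"
Scanning for longest run:
  Position 1 ('a'): new char, reset run to 1
  Position 2 ('b'): new char, reset run to 1
  Position 3 ('b'): continues run of 'b', length=2
  Position 4 ('a'): new char, reset run to 1
  Position 5 ('b'): new char, reset run to 1
  Position 6 ('b'): continues run of 'b', length=2
  Position 7 ('a'): new char, reset run to 1
Longest run: 'b' with length 2

2


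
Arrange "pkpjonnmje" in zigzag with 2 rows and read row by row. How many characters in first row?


Zigzag "pkpjonnmje" into 2 rows:
Placing characters:
  'p' => row 0
  'k' => row 1
  'p' => row 0
  'j' => row 1
  'o' => row 0
  'n' => row 1
  'n' => row 0
  'm' => row 1
  'j' => row 0
  'e' => row 1
Rows:
  Row 0: "pponj"
  Row 1: "kjnme"
First row length: 5

5


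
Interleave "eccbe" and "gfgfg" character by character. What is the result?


Interleaving "eccbe" and "gfgfg":
  Position 0: 'e' from first, 'g' from second => "eg"
  Position 1: 'c' from first, 'f' from second => "cf"
  Position 2: 'c' from first, 'g' from second => "cg"
  Position 3: 'b' from first, 'f' from second => "bf"
  Position 4: 'e' from first, 'g' from second => "eg"
Result: egcfcgbfeg

egcfcgbfeg


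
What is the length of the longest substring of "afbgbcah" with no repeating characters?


Input: "afbgbcah"
Sliding window (track last position of each char):
  Position 0 ('a'): window [0,0] length 1 -- new best
  Position 1 ('f'): window [0,1] length 2 -- new best
  Position 2 ('b'): window [0,2] length 3 -- new best
  Position 3 ('g'): window [0,3] length 4 -- new best
  Position 4 ('b'): repeat (last at 2), move window start to 3
  Position 4 ('b'): window [3,4] length 2
  Position 5 ('c'): window [3,5] length 3
  Position 6 ('a'): window [3,6] length 4
  Position 7 ('h'): window [3,7] length 5 -- new best
Longest substring with no repeats: "gbcah" with length 5

5


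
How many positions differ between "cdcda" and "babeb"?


Comparing "cdcda" and "babeb" position by position:
  Position 0: 'c' vs 'b' => DIFFER
  Position 1: 'd' vs 'a' => DIFFER
  Position 2: 'c' vs 'b' => DIFFER
  Position 3: 'd' vs 'e' => DIFFER
  Position 4: 'a' vs 'b' => DIFFER
Positions that differ: 5

5


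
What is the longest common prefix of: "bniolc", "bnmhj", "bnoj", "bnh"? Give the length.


Words: bniolc, bnmhj, bnoj, bnh
  Position 0: all 'b' => match
  Position 1: all 'n' => match
  Position 2: ('i', 'm', 'o', 'h') => mismatch, stop
LCP = "bn" (length 2)

2


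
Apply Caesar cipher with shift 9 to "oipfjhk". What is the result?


Caesar cipher: shift "oipfjhk" by 9
  'o' (pos 14) + 9 = pos 23 = 'x'
  'i' (pos 8) + 9 = pos 17 = 'r'
  'p' (pos 15) + 9 = pos 24 = 'y'
  'f' (pos 5) + 9 = pos 14 = 'o'
  'j' (pos 9) + 9 = pos 18 = 's'
  'h' (pos 7) + 9 = pos 16 = 'q'
  'k' (pos 10) + 9 = pos 19 = 't'
Result: xryosqt

xryosqt


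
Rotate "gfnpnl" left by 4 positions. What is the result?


Input: "gfnpnl", rotate left by 4
First 4 characters: "gfnp"
Remaining characters: "nl"
Concatenate remaining + first: "nl" + "gfnp" = "nlgfnp"

nlgfnp


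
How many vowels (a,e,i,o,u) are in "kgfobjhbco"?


Input: kgfobjhbco
Checking each character:
  'k' at position 0: consonant
  'g' at position 1: consonant
  'f' at position 2: consonant
  'o' at position 3: vowel (running total: 1)
  'b' at position 4: consonant
  'j' at position 5: consonant
  'h' at position 6: consonant
  'b' at position 7: consonant
  'c' at position 8: consonant
  'o' at position 9: vowel (running total: 2)
Total vowels: 2

2


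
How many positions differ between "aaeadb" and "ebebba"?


Comparing "aaeadb" and "ebebba" position by position:
  Position 0: 'a' vs 'e' => DIFFER
  Position 1: 'a' vs 'b' => DIFFER
  Position 2: 'e' vs 'e' => same
  Position 3: 'a' vs 'b' => DIFFER
  Position 4: 'd' vs 'b' => DIFFER
  Position 5: 'b' vs 'a' => DIFFER
Positions that differ: 5

5


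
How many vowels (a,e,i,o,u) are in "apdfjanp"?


Input: apdfjanp
Checking each character:
  'a' at position 0: vowel (running total: 1)
  'p' at position 1: consonant
  'd' at position 2: consonant
  'f' at position 3: consonant
  'j' at position 4: consonant
  'a' at position 5: vowel (running total: 2)
  'n' at position 6: consonant
  'p' at position 7: consonant
Total vowels: 2

2


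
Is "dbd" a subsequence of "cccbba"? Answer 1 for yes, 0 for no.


Check if "dbd" is a subsequence of "cccbba"
Greedy scan:
  Position 0 ('c'): no match needed
  Position 1 ('c'): no match needed
  Position 2 ('c'): no match needed
  Position 3 ('b'): no match needed
  Position 4 ('b'): no match needed
  Position 5 ('a'): no match needed
Only matched 0/3 characters => not a subsequence

0


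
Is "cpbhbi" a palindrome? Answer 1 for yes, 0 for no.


Input: cpbhbi
Reversed: ibhbpc
  Compare pos 0 ('c') with pos 5 ('i'): MISMATCH
  Compare pos 1 ('p') with pos 4 ('b'): MISMATCH
  Compare pos 2 ('b') with pos 3 ('h'): MISMATCH
Result: not a palindrome

0


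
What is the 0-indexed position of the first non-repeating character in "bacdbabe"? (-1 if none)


Input: bacdbabe
Character frequencies:
  'a': 2
  'b': 3
  'c': 1
  'd': 1
  'e': 1
Scanning left to right for freq == 1:
  Position 0 ('b'): freq=3, skip
  Position 1 ('a'): freq=2, skip
  Position 2 ('c'): unique! => answer = 2

2


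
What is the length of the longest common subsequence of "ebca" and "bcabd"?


LCS of "ebca" and "bcabd"
DP table:
           b    c    a    b    d
      0    0    0    0    0    0
  e   0    0    0    0    0    0
  b   0    1    1    1    1    1
  c   0    1    2    2    2    2
  a   0    1    2    3    3    3
LCS length = dp[4][5] = 3

3


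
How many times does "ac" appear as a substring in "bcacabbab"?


Searching for "ac" in "bcacabbab"
Scanning each position:
  Position 0: "bc" => no
  Position 1: "ca" => no
  Position 2: "ac" => MATCH
  Position 3: "ca" => no
  Position 4: "ab" => no
  Position 5: "bb" => no
  Position 6: "ba" => no
  Position 7: "ab" => no
Total occurrences: 1

1
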